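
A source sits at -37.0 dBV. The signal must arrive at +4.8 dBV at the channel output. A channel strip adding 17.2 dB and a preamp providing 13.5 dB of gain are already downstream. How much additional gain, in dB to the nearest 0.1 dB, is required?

11.1 dB

The required make-up gain is the shortfall in the dB sum.
G = +4.8 − (-37.0) − 17.2 − 13.5 = 11.1 dB.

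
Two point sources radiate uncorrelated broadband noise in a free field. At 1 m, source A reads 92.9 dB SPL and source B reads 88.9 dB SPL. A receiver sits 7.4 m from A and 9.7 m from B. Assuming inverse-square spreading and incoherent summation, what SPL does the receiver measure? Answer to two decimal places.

At the listener: L_A = 92.9 − 20·log₁₀(7.4) = 75.515 dB; L_B = 88.9 − 20·log₁₀(9.7) = 69.165 dB.
Combined: 10·log₁₀(10^(75.515/10)+10^(69.165/10)) = 76.42 dB SPL.

76.42 dB SPL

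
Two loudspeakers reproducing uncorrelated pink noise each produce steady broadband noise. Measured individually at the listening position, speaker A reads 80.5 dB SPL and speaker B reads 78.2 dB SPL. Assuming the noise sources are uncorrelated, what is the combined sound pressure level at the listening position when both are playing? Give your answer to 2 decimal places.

82.51 dB SPL

Add the sources as powers (linear), then convert back to dB:
L_total = 10·log₁₀(10^(80.5/10) + 10^(78.2/10)) = 10·log₁₀(178300000) = 82.51 dB SPL.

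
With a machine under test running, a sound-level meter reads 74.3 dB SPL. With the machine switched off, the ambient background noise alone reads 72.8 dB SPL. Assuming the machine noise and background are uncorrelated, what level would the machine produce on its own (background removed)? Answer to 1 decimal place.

Remove the background by subtracting linear intensities:
L_src = 10·log₁₀(10^(74.3/10) − 10^(72.8/10)) = 10·log₁₀(7861000) = 69.0 dB SPL.

69.0 dB SPL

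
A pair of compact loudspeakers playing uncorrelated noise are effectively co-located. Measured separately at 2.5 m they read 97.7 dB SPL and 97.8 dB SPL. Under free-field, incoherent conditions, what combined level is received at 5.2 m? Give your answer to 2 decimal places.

94.40 dB SPL

Combined at 2.5 m: 10·log₁₀(10^(97.7/10)+10^(97.8/10)) = 100.761 dB SPL.
Then apply −20·log₁₀(5.2/2.5) = -6.361 dB → 94.40 dB SPL.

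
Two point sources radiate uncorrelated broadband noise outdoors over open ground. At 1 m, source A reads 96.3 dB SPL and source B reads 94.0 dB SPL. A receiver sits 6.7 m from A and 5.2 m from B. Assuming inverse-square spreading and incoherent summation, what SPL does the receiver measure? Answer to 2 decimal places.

82.74 dB SPL

At the listener: L_A = 96.3 − 20·log₁₀(6.7) = 79.779 dB; L_B = 94.0 − 20·log₁₀(5.2) = 79.680 dB.
Combined: 10·log₁₀(10^(79.779/10)+10^(79.680/10)) = 82.74 dB SPL.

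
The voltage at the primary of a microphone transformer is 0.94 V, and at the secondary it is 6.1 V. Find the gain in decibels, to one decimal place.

For a voltage ratio, dB = 20·log₁₀(V₂/V₁).
20·log₁₀(6.1/0.94) = 20·log₁₀(6.489) = 16.2 dB.

16.2 dB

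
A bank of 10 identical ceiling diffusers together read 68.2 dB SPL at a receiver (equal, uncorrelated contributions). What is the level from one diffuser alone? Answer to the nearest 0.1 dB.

58.2 dB SPL

10 equal incoherent sources add 10·log₁₀(10) = 10.00 dB over one source.
L_one = 68.2 − 10.00 = 58.2 dB SPL.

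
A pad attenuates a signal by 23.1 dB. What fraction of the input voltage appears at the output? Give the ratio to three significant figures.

Voltage ratio = 10^(dB/20).
10^(-23.1/20) = 10^(-1.155) = 0.0700.

0.0700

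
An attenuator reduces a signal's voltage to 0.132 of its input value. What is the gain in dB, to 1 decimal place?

For a voltage ratio, dB = 20·log₁₀(V₂/V₁).
20·log₁₀(0.132) = -17.6 dB.

-17.6 dB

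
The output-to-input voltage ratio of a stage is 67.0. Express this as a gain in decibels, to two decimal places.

Voltage ratio → dB uses the 20·log₁₀ form:
20·log₁₀(67.0) = 36.52 dB.

36.52 dB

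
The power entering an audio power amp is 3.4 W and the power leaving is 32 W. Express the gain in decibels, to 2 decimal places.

Power ratio → dB uses the 10·log₁₀ form:
10·log₁₀(32/3.4) = 10·log₁₀(9.412) = 9.74 dB.

9.74 dB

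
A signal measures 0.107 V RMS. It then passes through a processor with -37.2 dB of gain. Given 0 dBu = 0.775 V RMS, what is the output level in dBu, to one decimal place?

Input level: 20·log₁₀(0.107/0.775) = -17.20 dBu.
Output: -17.20 − 37.2 = -54.4 dBu.

-54.4 dBu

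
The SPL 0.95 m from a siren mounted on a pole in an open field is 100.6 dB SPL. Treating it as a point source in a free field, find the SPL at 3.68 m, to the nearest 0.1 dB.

Free-field point source: level drops by 20·log₁₀ of the distance ratio.
ΔL = −20·log₁₀(3.68/0.95) = -11.76 dB, so L₂ = 100.6 + (-11.76) = 88.8 dB SPL.

88.8 dB SPL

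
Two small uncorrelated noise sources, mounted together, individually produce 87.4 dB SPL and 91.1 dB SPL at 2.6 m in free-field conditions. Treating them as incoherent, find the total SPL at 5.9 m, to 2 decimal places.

85.53 dB SPL

Combined at 2.6 m: 10·log₁₀(10^(87.4/10)+10^(91.1/10)) = 92.643 dB SPL.
Then apply −20·log₁₀(5.9/2.6) = -7.118 dB → 85.53 dB SPL.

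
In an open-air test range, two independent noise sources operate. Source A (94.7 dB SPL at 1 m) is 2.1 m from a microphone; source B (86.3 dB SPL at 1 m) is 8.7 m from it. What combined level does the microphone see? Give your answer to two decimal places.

At the listener: L_A = 94.7 − 20·log₁₀(2.1) = 88.256 dB; L_B = 86.3 − 20·log₁₀(8.7) = 67.510 dB.
Combined: 10·log₁₀(10^(88.256/10)+10^(67.510/10)) = 88.29 dB SPL.

88.29 dB SPL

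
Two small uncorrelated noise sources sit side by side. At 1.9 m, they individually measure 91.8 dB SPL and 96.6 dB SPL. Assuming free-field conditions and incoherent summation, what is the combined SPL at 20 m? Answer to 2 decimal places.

Combined at 1.9 m: 10·log₁₀(10^(91.8/10)+10^(96.6/10)) = 97.842 dB SPL.
Then apply −20·log₁₀(20/1.9) = -20.446 dB → 77.40 dB SPL.

77.40 dB SPL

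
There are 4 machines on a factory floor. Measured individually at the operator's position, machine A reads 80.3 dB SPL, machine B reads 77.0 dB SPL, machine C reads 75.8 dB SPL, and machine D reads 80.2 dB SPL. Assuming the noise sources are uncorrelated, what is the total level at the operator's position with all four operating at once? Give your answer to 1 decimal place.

Uncorrelated sources add in intensity (power), not in dB.
L_total = 10·log₁₀(10^(80.3/10) + 10^(77.0/10) + 10^(75.8/10) + 10^(80.2/10)) = 10·log₁₀(300000000) = 84.8 dB SPL.

84.8 dB SPL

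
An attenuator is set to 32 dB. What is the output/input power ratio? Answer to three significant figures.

0.000631

Power ratio = 10^(dB/10).
10^(-32/10) = 10^(-3.200) = 0.000631.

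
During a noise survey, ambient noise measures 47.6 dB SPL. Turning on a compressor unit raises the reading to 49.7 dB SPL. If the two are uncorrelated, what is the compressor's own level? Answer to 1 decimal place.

Background correction is a power subtraction:
L_src = 10·log₁₀(10^(49.7/10) − 10^(47.6/10)) = 10·log₁₀(35780) = 45.5 dB SPL.

45.5 dB SPL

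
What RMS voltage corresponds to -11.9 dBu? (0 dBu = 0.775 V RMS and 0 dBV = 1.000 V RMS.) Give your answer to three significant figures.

V = 0.775 V × 10^(-11.9/20).
= 0.775 × 0.2541 = 0.197 V.

0.197 V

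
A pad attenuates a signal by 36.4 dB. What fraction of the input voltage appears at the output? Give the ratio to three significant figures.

0.0151

Voltage ratio = 10^(dB/20).
10^(-36.4/20) = 10^(-1.820) = 0.0151.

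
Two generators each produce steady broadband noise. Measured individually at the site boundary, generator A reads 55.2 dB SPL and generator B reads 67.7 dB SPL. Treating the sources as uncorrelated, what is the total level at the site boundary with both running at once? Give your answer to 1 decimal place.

Add the sources as powers (linear), then convert back to dB:
L_total = 10·log₁₀(10^(55.2/10) + 10^(67.7/10)) = 10·log₁₀(6220000) = 67.9 dB SPL.

67.9 dB SPL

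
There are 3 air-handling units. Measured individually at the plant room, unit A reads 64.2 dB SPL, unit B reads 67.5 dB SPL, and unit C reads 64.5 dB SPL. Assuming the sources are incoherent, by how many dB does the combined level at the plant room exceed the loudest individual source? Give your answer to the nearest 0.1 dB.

Incoherent sources sum as intensities:
L_total = 10·log₁₀(10^(64.2/10) + 10^(67.5/10) + 10^(64.5/10)) = 70.44 dB SPL.
Excess over the loudest (67.5 dB): 70.44 − 67.5 = 2.9 dB.

2.9 dB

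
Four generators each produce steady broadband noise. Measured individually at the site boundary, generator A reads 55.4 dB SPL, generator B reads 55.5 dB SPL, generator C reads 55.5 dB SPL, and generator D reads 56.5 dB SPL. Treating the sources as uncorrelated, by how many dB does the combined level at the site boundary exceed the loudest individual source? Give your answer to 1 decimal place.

Uncorrelated sources add in intensity (power), not in dB.
L_total = 10·log₁₀(10^(55.4/10) + 10^(55.5/10) + 10^(55.5/10) + 10^(56.5/10)) = 61.77 dB SPL.
Excess over the loudest (56.5 dB): 61.77 − 56.5 = 5.3 dB.

5.3 dB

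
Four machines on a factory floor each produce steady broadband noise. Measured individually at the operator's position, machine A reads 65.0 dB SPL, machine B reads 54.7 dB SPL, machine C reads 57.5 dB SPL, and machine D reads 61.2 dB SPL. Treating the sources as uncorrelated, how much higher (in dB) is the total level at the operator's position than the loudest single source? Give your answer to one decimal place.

2.3 dB

Add the sources as powers (linear), then convert back to dB:
L_total = 10·log₁₀(10^(65.0/10) + 10^(54.7/10) + 10^(57.5/10) + 10^(61.2/10)) = 67.27 dB SPL.
Excess over the loudest (65.0 dB): 67.27 − 65.0 = 2.3 dB.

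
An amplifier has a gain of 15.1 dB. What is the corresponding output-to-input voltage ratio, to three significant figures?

5.69

Voltage ratio = 10^(dB/20).
10^(15.1/20) = 10^(0.7550) = 5.69.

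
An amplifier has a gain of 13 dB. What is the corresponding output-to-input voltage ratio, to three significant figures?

4.47

Voltage ratio = 10^(dB/20).
10^(13/20) = 10^(0.6500) = 4.47.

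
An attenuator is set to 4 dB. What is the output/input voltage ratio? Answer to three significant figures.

Voltage ratio = 10^(dB/20).
10^(-4/20) = 10^(-0.2000) = 0.631.

0.631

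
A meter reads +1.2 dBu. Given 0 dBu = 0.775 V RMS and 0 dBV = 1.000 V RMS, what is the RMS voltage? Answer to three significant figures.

0.890 V

V = 0.775 V × 10^(+1.2/20).
= 0.775 × 1.148 = 0.890 V.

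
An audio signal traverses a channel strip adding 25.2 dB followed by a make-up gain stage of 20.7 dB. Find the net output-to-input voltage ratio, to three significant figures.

197

Net gain = 25.2 + 20.7 = 45.9 dB.
Voltage ratio = 10^(45.9/20) = 197.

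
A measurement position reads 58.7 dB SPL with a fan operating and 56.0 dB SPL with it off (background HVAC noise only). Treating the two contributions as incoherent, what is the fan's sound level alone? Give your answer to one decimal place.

55.4 dB SPL

Remove the background by subtracting linear intensities:
L_src = 10·log₁₀(10^(58.7/10) − 10^(56.0/10)) = 10·log₁₀(343200) = 55.4 dB SPL.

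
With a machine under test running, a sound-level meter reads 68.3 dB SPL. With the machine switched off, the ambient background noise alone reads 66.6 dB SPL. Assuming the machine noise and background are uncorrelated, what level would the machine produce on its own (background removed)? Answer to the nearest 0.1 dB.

Remove the background by subtracting linear intensities:
L_src = 10·log₁₀(10^(68.3/10) − 10^(66.6/10)) = 10·log₁₀(2190000) = 63.4 dB SPL.

63.4 dB SPL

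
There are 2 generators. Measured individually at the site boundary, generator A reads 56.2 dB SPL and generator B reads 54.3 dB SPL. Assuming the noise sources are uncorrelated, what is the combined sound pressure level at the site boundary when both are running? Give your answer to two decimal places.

Uncorrelated sources add in intensity (power), not in dB.
L_total = 10·log₁₀(10^(56.2/10) + 10^(54.3/10)) = 10·log₁₀(686000) = 58.36 dB SPL.

58.36 dB SPL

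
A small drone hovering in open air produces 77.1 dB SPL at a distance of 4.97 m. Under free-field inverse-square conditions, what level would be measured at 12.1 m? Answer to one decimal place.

Inverse-square spreading gives ΔL = −20·log₁₀(d₂/d₁).
ΔL = −20·log₁₀(12.1/4.97) = -7.73 dB, so L₂ = 77.1 + (-7.73) = 69.4 dB SPL.

69.4 dB SPL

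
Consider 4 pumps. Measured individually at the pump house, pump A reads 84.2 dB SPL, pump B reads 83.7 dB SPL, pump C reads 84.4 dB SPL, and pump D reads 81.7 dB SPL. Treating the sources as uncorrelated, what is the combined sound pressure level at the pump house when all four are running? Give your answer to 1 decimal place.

89.6 dB SPL

Incoherent sources sum as intensities:
L_total = 10·log₁₀(10^(84.2/10) + 10^(83.7/10) + 10^(84.4/10) + 10^(81.7/10)) = 10·log₁₀(920800000) = 89.6 dB SPL.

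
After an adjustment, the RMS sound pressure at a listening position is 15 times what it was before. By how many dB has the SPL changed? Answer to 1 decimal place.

Sound pressure is an amplitude quantity: ΔL = 20·log₁₀(p₂/p₁).
20·log₁₀(15) = 23.5 dB.

23.5 dB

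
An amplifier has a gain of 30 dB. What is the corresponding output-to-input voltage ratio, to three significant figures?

Voltage ratio = 10^(dB/20).
10^(30/20) = 10^(1.500) = 31.6.

31.6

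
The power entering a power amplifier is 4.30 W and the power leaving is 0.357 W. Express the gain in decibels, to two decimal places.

-10.81 dB

For a power ratio, dB = 10·log₁₀(P₂/P₁).
10·log₁₀(0.357/4.30) = 10·log₁₀(0.08302) = -10.81 dB.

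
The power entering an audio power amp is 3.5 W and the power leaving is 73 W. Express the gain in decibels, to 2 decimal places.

13.19 dB

For a power ratio, dB = 10·log₁₀(P₂/P₁).
10·log₁₀(73/3.5) = 10·log₁₀(20.86) = 13.19 dB.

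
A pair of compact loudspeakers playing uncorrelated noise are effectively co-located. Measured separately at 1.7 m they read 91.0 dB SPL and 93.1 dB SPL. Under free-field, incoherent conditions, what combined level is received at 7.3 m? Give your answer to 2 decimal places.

82.53 dB SPL

Combined at 1.7 m: 10·log₁₀(10^(91.0/10)+10^(93.1/10)) = 95.186 dB SPL.
Then apply −20·log₁₀(7.3/1.7) = -12.657 dB → 82.53 dB SPL.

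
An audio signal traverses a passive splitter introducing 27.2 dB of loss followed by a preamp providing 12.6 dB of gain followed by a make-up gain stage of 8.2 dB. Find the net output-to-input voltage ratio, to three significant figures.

Net gain = (−27.2) + 12.6 + 8.2 = -6.4 dB.
Voltage ratio = 10^(-6.4/20) = 0.479.

0.479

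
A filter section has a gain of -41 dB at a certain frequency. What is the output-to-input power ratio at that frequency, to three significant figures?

0.0000794

Power ratio = 10^(dB/10).
10^(-41/10) = 10^(-4.100) = 0.0000794.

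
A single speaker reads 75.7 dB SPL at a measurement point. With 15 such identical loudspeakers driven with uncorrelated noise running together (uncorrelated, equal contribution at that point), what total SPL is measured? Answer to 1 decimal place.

15 equal incoherent sources raise the level by 10·log₁₀(15) = 11.76 dB.
L_total = 75.7 + 11.76 = 87.5 dB SPL.

87.5 dB SPL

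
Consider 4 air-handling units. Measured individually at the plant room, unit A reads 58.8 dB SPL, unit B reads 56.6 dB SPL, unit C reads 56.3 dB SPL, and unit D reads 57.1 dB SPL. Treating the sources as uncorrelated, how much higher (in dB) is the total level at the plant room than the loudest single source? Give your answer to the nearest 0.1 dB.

4.5 dB

Uncorrelated sources add in intensity (power), not in dB.
L_total = 10·log₁₀(10^(58.8/10) + 10^(56.6/10) + 10^(56.3/10) + 10^(57.1/10)) = 63.33 dB SPL.
Excess over the loudest (58.8 dB): 63.33 − 58.8 = 4.5 dB.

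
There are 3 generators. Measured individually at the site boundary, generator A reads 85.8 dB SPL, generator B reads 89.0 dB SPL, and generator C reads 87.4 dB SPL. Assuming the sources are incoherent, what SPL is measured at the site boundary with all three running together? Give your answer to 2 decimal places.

Incoherent sources sum as intensities:
L_total = 10·log₁₀(10^(85.8/10) + 10^(89.0/10) + 10^(87.4/10)) = 10·log₁₀(1724000000) = 92.37 dB SPL.

92.37 dB SPL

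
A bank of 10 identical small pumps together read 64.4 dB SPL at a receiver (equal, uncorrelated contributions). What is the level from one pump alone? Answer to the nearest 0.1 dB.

10 equal incoherent sources add 10·log₁₀(10) = 10.00 dB over one source.
L_one = 64.4 − 10.00 = 54.4 dB SPL.

54.4 dB SPL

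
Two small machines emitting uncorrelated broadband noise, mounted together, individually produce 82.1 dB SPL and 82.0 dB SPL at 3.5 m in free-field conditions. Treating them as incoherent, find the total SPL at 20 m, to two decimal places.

Combined at 3.5 m: 10·log₁₀(10^(82.1/10)+10^(82.0/10)) = 85.061 dB SPL.
Then apply −20·log₁₀(20/3.5) = -15.139 dB → 69.92 dB SPL.

69.92 dB SPL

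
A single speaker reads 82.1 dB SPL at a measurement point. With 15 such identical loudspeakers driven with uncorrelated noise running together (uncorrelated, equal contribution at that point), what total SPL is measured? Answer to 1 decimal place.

93.9 dB SPL

15 equal incoherent sources raise the level by 10·log₁₀(15) = 11.76 dB.
L_total = 82.1 + 11.76 = 93.9 dB SPL.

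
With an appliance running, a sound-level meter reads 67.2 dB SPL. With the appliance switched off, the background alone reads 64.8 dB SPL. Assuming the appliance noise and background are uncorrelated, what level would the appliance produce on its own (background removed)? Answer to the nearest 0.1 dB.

63.5 dB SPL

Remove the background by subtracting linear intensities:
L_src = 10·log₁₀(10^(67.2/10) − 10^(64.8/10)) = 10·log₁₀(2228000) = 63.5 dB SPL.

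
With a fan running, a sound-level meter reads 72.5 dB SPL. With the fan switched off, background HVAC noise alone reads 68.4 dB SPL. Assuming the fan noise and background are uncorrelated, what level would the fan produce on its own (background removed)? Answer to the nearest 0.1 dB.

70.4 dB SPL

Subtract intensities: L_src = 10·log₁₀(10^(L_total/10) − 10^(L_bg/10)).
L_src = 10·log₁₀(10^(72.5/10) − 10^(68.4/10)) = 10·log₁₀(10860000) = 70.4 dB SPL.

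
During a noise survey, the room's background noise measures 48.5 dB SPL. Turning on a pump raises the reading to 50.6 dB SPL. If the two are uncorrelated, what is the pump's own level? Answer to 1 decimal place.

46.4 dB SPL

Remove the background by subtracting linear intensities:
L_src = 10·log₁₀(10^(50.6/10) − 10^(48.5/10)) = 10·log₁₀(44020) = 46.4 dB SPL.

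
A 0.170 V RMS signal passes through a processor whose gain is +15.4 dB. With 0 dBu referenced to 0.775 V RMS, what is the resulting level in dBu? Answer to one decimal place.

+2.2 dBu

Input level: 20·log₁₀(0.170/0.775) = -13.18 dBu.
Output: -13.18 + 15.4 = +2.2 dBu.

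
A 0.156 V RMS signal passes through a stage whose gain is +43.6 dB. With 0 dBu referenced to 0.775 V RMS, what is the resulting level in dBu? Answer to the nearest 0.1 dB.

Input level: 20·log₁₀(0.156/0.775) = -13.92 dBu.
Output: -13.92 + 43.6 = +29.7 dBu.

+29.7 dBu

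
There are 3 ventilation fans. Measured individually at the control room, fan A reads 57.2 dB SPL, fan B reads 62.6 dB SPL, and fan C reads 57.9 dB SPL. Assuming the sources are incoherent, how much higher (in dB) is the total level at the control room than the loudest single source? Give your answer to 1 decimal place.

2.1 dB

Incoherent sources sum as intensities:
L_total = 10·log₁₀(10^(57.2/10) + 10^(62.6/10) + 10^(57.9/10)) = 64.71 dB SPL.
Excess over the loudest (62.6 dB): 64.71 − 62.6 = 2.1 dB.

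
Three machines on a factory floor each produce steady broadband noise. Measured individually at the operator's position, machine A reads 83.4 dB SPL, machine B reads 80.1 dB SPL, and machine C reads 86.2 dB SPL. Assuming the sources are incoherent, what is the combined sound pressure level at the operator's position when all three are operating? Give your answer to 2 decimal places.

Incoherent sources sum as intensities:
L_total = 10·log₁₀(10^(83.4/10) + 10^(80.1/10) + 10^(86.2/10)) = 10·log₁₀(738000000) = 88.68 dB SPL.

88.68 dB SPL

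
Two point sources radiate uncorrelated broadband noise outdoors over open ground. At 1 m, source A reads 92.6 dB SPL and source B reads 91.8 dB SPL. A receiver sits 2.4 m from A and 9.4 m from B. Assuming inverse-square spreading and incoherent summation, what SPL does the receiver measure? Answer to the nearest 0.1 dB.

At the listener: L_A = 92.6 − 20·log₁₀(2.4) = 85.00 dB; L_B = 91.8 − 20·log₁₀(9.4) = 72.34 dB.
Combined: 10·log₁₀(10^(85.00/10)+10^(72.34/10)) = 85.2 dB SPL.

85.2 dB SPL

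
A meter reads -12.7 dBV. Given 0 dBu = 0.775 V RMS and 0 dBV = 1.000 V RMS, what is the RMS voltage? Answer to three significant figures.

0.232 V

V = 1.000 V × 10^(-12.7/20).
= 1.000 × 0.2317 = 0.232 V.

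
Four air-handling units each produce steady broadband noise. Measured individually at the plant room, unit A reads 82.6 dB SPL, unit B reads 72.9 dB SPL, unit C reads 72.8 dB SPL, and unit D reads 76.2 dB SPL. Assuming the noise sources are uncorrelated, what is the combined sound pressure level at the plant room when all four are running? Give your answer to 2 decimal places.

Uncorrelated sources add in intensity (power), not in dB.
L_total = 10·log₁₀(10^(82.6/10) + 10^(72.9/10) + 10^(72.8/10) + 10^(76.2/10)) = 10·log₁₀(262200000) = 84.19 dB SPL.

84.19 dB SPL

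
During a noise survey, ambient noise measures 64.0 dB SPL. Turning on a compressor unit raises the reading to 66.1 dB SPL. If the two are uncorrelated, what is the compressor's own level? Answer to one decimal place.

Remove the background by subtracting linear intensities:
L_src = 10·log₁₀(10^(66.1/10) − 10^(64.0/10)) = 10·log₁₀(1562000) = 61.9 dB SPL.

61.9 dB SPL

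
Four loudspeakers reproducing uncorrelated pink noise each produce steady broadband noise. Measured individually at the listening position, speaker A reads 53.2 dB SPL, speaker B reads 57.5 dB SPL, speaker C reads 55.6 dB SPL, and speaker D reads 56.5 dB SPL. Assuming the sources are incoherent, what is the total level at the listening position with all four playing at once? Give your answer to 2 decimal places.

Uncorrelated sources add in intensity (power), not in dB.
L_total = 10·log₁₀(10^(53.2/10) + 10^(57.5/10) + 10^(55.6/10) + 10^(56.5/10)) = 10·log₁₀(1581000) = 61.99 dB SPL.

61.99 dB SPL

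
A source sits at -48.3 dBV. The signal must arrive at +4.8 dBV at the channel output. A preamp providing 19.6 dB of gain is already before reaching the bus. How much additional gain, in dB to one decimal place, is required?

The required make-up gain is the shortfall in the dB sum.
G = +4.8 − (-48.3) − 19.6 = 33.5 dB.

33.5 dB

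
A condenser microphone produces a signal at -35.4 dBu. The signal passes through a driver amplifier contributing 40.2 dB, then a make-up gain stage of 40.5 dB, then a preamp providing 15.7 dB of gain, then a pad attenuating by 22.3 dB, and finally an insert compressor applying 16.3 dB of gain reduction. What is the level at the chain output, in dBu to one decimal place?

Gain stages sum in dB:
-35.4 + 40.2 + 40.5 + 15.7 − 22.3 − 16.3 = +22.4 dBu.

+22.4 dBu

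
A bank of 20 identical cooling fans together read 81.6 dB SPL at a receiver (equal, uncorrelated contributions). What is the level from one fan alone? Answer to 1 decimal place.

20 equal incoherent sources add 10·log₁₀(20) = 13.01 dB over one source.
L_one = 81.6 − 13.01 = 68.6 dB SPL.

68.6 dB SPL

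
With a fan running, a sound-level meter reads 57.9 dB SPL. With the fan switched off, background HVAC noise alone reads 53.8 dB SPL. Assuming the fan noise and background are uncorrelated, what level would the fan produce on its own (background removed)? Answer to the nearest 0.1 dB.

55.8 dB SPL

Background correction is a power subtraction:
L_src = 10·log₁₀(10^(57.9/10) − 10^(53.8/10)) = 10·log₁₀(376700) = 55.8 dB SPL.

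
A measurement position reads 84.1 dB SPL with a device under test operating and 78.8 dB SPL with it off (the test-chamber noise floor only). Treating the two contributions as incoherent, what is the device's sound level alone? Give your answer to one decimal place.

82.6 dB SPL

Remove the background by subtracting linear intensities:
L_src = 10·log₁₀(10^(84.1/10) − 10^(78.8/10)) = 10·log₁₀(181200000) = 82.6 dB SPL.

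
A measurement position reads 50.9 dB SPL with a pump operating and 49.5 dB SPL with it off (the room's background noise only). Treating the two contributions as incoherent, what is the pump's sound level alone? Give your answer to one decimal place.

Background correction is a power subtraction:
L_src = 10·log₁₀(10^(50.9/10) − 10^(49.5/10)) = 10·log₁₀(33900) = 45.3 dB SPL.

45.3 dB SPL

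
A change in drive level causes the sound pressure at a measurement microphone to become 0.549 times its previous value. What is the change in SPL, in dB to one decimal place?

SPL change from a pressure ratio uses the 20·log₁₀ form:
20·log₁₀(0.549) = -5.2 dB.

-5.2 dB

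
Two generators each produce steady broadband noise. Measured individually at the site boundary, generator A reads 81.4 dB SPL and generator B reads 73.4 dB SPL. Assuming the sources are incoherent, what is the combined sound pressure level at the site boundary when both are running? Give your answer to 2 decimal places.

Uncorrelated sources add in intensity (power), not in dB.
L_total = 10·log₁₀(10^(81.4/10) + 10^(73.4/10)) = 10·log₁₀(159900000) = 82.04 dB SPL.

82.04 dB SPL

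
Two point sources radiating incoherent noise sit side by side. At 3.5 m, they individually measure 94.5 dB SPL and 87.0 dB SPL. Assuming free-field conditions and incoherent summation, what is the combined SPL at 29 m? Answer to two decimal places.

Combined at 3.5 m: 10·log₁₀(10^(94.5/10)+10^(87.0/10)) = 95.211 dB SPL.
Then apply −20·log₁₀(29/3.5) = -18.367 dB → 76.84 dB SPL.

76.84 dB SPL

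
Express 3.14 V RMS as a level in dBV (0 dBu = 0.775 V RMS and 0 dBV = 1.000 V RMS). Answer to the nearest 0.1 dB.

dBV = 20·log₁₀(V / 1.000 V).
20·log₁₀(3.14/1.000) = +9.9 dBV.

+9.9 dBV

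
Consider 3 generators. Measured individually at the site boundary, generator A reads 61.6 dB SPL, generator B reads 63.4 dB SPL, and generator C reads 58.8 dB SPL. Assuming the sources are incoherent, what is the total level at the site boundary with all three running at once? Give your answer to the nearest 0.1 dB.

66.4 dB SPL

Add the sources as powers (linear), then convert back to dB:
L_total = 10·log₁₀(10^(61.6/10) + 10^(63.4/10) + 10^(58.8/10)) = 10·log₁₀(4392000) = 66.4 dB SPL.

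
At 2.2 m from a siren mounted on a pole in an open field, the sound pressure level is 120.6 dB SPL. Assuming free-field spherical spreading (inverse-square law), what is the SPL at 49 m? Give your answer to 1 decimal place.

93.6 dB SPL

For a point source in a free field, ΔL = −20·log₁₀(d₂/d₁).
ΔL = −20·log₁₀(49/2.2) = -26.96 dB, so L₂ = 120.6 + (-26.96) = 93.6 dB SPL.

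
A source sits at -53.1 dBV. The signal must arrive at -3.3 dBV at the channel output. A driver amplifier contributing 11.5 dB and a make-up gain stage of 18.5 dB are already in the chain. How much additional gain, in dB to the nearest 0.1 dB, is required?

19.8 dB

The required make-up gain is the shortfall in the dB sum.
G = -3.3 − (-53.1) − 11.5 − 18.5 = 19.8 dB.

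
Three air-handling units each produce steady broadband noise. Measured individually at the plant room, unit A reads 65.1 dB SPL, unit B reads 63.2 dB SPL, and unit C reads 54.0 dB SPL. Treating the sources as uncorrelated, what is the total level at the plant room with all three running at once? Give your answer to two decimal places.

67.46 dB SPL

Uncorrelated sources add in intensity (power), not in dB.
L_total = 10·log₁₀(10^(65.1/10) + 10^(63.2/10) + 10^(54.0/10)) = 10·log₁₀(5576000) = 67.46 dB SPL.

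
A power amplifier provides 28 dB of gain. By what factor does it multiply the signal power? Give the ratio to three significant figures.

631

Power ratio = 10^(dB/10).
10^(28/10) = 10^(2.800) = 631.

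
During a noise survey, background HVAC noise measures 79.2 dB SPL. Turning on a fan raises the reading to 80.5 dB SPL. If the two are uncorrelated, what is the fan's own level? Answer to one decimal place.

Remove the background by subtracting linear intensities:
L_src = 10·log₁₀(10^(80.5/10) − 10^(79.2/10)) = 10·log₁₀(29030000) = 74.6 dB SPL.

74.6 dB SPL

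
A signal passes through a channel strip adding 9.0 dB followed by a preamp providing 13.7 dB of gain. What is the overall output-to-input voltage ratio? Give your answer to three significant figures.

Net gain = 9.0 + 13.7 = 22.7 dB.
Voltage ratio = 10^(22.7/20) = 13.6.

13.6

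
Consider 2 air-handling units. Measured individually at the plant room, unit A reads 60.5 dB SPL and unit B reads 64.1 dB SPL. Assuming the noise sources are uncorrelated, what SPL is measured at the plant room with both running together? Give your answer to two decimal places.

Add the sources as powers (linear), then convert back to dB:
L_total = 10·log₁₀(10^(60.5/10) + 10^(64.1/10)) = 10·log₁₀(3692000) = 65.67 dB SPL.

65.67 dB SPL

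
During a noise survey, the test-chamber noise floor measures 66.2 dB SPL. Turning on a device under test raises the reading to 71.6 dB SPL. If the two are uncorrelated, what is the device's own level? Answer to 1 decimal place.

70.1 dB SPL

Subtract intensities: L_src = 10·log₁₀(10^(L_total/10) − 10^(L_bg/10)).
L_src = 10·log₁₀(10^(71.6/10) − 10^(66.2/10)) = 10·log₁₀(10290000) = 70.1 dB SPL.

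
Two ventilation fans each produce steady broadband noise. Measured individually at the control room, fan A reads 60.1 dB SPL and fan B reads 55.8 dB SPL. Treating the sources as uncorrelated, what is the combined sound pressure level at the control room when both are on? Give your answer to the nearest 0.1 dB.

61.5 dB SPL

Add the sources as powers (linear), then convert back to dB:
L_total = 10·log₁₀(10^(60.1/10) + 10^(55.8/10)) = 10·log₁₀(1403000) = 61.5 dB SPL.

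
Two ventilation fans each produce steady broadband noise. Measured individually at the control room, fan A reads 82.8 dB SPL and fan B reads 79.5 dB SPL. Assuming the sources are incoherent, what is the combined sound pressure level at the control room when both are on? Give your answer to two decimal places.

84.47 dB SPL

Add the sources as powers (linear), then convert back to dB:
L_total = 10·log₁₀(10^(82.8/10) + 10^(79.5/10)) = 10·log₁₀(279700000) = 84.47 dB SPL.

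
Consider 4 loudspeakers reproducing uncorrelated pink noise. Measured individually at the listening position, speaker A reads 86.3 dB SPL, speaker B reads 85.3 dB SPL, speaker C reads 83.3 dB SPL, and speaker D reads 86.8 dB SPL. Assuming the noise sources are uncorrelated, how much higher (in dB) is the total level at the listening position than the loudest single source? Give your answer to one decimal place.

4.8 dB

Incoherent sources sum as intensities:
L_total = 10·log₁₀(10^(86.3/10) + 10^(85.3/10) + 10^(83.3/10) + 10^(86.8/10)) = 91.64 dB SPL.
Excess over the loudest (86.8 dB): 91.64 − 86.8 = 4.8 dB.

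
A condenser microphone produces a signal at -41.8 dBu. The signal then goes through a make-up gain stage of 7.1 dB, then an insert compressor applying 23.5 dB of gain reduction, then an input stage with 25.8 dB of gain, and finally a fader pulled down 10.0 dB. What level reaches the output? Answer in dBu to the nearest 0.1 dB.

Gain stages sum in dB:
-41.8 + 7.1 − 23.5 + 25.8 − 10.0 = -42.4 dBu.

-42.4 dBu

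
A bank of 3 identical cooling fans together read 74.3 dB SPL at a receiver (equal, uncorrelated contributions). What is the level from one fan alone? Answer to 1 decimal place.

3 equal incoherent sources add 10·log₁₀(3) = 4.77 dB over one source.
L_one = 74.3 − 4.77 = 69.5 dB SPL.

69.5 dB SPL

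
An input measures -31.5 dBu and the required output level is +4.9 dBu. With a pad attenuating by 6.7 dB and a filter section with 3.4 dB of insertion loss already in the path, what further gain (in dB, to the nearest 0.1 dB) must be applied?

The required make-up gain is the shortfall in the dB sum.
G = +4.9 − (-31.5) + 6.7 + 3.4 = 46.5 dB.

46.5 dB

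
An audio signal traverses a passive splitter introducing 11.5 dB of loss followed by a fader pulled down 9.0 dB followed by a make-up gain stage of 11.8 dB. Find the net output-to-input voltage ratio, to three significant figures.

Net gain = (−11.5) + (−9.0) + 11.8 = -8.7 dB.
Voltage ratio = 10^(-8.7/20) = 0.367.

0.367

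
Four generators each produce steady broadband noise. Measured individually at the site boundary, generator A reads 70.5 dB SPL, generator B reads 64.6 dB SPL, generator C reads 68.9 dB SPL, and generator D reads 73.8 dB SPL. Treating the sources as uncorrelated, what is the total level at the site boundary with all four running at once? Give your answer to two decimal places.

Incoherent sources sum as intensities:
L_total = 10·log₁₀(10^(70.5/10) + 10^(64.6/10) + 10^(68.9/10) + 10^(73.8/10)) = 10·log₁₀(45860000) = 76.61 dB SPL.

76.61 dB SPL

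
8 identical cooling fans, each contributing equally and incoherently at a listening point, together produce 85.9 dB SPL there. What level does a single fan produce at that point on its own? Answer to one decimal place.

76.9 dB SPL

8 equal incoherent sources add 10·log₁₀(8) = 9.03 dB over one source.
L_one = 85.9 − 9.03 = 76.9 dB SPL.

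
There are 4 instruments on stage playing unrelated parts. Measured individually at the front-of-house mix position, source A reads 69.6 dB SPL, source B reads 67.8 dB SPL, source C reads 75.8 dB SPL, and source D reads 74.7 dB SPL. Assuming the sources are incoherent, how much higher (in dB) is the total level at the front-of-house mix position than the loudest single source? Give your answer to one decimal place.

Uncorrelated sources add in intensity (power), not in dB.
L_total = 10·log₁₀(10^(69.6/10) + 10^(67.8/10) + 10^(75.8/10) + 10^(74.7/10)) = 79.17 dB SPL.
Excess over the loudest (75.8 dB): 79.17 − 75.8 = 3.4 dB.

3.4 dB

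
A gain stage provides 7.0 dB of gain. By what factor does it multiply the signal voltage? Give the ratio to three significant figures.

Voltage ratio = 10^(dB/20).
10^(7.0/20) = 10^(0.3500) = 2.24.

2.24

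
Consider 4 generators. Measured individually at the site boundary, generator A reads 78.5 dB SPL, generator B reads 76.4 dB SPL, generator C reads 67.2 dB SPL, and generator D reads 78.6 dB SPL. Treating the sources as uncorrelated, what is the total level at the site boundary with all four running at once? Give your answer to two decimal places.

82.84 dB SPL

Incoherent sources sum as intensities:
L_total = 10·log₁₀(10^(78.5/10) + 10^(76.4/10) + 10^(67.2/10) + 10^(78.6/10)) = 10·log₁₀(192100000) = 82.84 dB SPL.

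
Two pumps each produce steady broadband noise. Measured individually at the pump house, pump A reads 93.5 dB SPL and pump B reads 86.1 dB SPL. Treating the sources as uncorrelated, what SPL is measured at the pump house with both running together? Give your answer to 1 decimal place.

Uncorrelated sources add in intensity (power), not in dB.
L_total = 10·log₁₀(10^(93.5/10) + 10^(86.1/10)) = 10·log₁₀(2646000000) = 94.2 dB SPL.

94.2 dB SPL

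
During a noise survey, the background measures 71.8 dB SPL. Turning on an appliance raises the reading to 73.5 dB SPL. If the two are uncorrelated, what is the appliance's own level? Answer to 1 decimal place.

68.6 dB SPL

Subtract intensities: L_src = 10·log₁₀(10^(L_total/10) − 10^(L_bg/10)).
L_src = 10·log₁₀(10^(73.5/10) − 10^(71.8/10)) = 10·log₁₀(7252000) = 68.6 dB SPL.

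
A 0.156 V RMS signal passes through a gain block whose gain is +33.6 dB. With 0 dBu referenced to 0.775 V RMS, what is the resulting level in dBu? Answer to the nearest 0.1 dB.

Input level: 20·log₁₀(0.156/0.775) = -13.92 dBu.
Output: -13.92 + 33.6 = +19.7 dBu.

+19.7 dBu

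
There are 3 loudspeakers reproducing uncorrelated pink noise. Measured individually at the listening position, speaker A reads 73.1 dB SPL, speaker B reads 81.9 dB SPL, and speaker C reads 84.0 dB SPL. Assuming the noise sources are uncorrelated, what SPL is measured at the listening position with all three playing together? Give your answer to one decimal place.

86.3 dB SPL

Incoherent sources sum as intensities:
L_total = 10·log₁₀(10^(73.1/10) + 10^(81.9/10) + 10^(84.0/10)) = 10·log₁₀(426500000) = 86.3 dB SPL.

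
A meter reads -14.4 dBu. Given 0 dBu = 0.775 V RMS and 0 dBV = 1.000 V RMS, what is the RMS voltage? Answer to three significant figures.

V = 0.775 V × 10^(-14.4/20).
= 0.775 × 0.1905 = 0.148 V.

0.148 V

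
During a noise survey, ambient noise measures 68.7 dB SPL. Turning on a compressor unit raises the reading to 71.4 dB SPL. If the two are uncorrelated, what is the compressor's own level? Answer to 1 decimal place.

Background correction is a power subtraction:
L_src = 10·log₁₀(10^(71.4/10) − 10^(68.7/10)) = 10·log₁₀(6391000) = 68.1 dB SPL.

68.1 dB SPL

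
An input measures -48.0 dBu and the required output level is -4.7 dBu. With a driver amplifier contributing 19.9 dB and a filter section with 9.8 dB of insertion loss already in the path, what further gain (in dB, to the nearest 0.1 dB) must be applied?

The required make-up gain is the shortfall in the dB sum.
G = -4.7 − (-48.0) − 19.9 + 9.8 = 33.2 dB.

33.2 dB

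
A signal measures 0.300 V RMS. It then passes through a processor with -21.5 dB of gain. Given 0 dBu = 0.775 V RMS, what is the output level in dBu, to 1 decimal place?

Input level: 20·log₁₀(0.300/0.775) = -8.24 dBu.
Output: -8.24 − 21.5 = -29.7 dBu.

-29.7 dBu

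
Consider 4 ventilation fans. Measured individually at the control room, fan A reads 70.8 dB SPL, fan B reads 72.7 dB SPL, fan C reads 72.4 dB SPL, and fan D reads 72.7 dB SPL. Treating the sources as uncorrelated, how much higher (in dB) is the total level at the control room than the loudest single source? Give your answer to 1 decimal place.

5.5 dB

Incoherent sources sum as intensities:
L_total = 10·log₁₀(10^(70.8/10) + 10^(72.7/10) + 10^(72.4/10) + 10^(72.7/10)) = 78.24 dB SPL.
Excess over the loudest (72.7 dB): 78.24 − 72.7 = 5.5 dB.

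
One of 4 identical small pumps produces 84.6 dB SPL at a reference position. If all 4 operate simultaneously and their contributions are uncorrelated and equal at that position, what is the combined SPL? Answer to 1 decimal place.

4 equal incoherent sources raise the level by 10·log₁₀(4) = 6.02 dB.
L_total = 84.6 + 6.02 = 90.6 dB SPL.

90.6 dB SPL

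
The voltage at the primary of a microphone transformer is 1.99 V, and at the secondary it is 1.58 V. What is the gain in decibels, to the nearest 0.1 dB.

-2.0 dB

For a voltage ratio, dB = 20·log₁₀(V₂/V₁).
20·log₁₀(1.58/1.99) = 20·log₁₀(0.7940) = -2.0 dB.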